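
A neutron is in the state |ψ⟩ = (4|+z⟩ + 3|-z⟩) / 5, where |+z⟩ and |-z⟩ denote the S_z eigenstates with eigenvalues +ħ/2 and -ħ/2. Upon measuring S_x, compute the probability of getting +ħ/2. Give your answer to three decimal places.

|+x⟩ = (|+z⟩ + |-z⟩)/√2, so ⟨+x|ψ⟩ = (7) / (√2·5).
P = |7|² / 50 = 49/50.

0.980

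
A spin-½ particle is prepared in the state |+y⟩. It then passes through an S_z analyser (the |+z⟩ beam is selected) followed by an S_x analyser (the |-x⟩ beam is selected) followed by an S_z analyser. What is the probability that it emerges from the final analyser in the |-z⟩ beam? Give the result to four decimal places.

First analyser (S_z): from |+y⟩, P(|+z⟩) = 1/2.
After stage 1 the state is |+z⟩; P(|-x⟩) = |⟨-x|+z⟩|² = 1/2.
After stage 2 the state is |-x⟩; P(|-z⟩) = |⟨-z|-x⟩|² = 1/2.
Joint probability = 1/2 × 1/2 × 1/2 = 0.1250.

0.1250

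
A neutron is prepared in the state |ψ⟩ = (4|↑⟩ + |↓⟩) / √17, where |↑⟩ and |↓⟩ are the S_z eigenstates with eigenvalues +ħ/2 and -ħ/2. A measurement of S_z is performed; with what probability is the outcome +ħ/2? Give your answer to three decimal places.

The +ħ/2 outcome corresponds to |↑⟩. Its amplitude in |ψ⟩ is 4/√17.
P = |4|² / 17 = 16/17.

0.941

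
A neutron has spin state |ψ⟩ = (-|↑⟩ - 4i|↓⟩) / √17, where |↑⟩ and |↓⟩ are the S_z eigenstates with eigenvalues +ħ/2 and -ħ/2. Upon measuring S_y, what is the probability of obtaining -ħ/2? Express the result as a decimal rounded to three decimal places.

0.265

|-y⟩ = (|↑⟩ - i|↓⟩)/√2, so ⟨-y|ψ⟩ = (3) / (√2·√17).
P = |3|² / 34 = 9/34.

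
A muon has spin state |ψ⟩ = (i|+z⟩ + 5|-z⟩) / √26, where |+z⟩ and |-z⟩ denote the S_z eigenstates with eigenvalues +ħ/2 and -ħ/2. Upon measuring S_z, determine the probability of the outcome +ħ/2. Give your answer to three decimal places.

0.038

The +ħ/2 outcome corresponds to |+z⟩. Its amplitude in |ψ⟩ is i/√26.
P = |i|² / 26 = 1/26.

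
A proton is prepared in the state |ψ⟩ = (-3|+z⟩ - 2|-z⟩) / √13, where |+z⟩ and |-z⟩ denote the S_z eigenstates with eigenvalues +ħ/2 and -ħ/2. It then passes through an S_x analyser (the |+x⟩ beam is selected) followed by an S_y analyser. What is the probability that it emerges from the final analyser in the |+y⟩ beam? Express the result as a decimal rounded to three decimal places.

First analyser (S_x): P(|+x⟩) = |⟨+x|ψ⟩|² = 25/26.
After stage 1 the state is |+x⟩; P(|+y⟩) = |⟨+y|+x⟩|² = 1/2.
Joint probability = 25/26 × 1/2 = 0.481.

0.481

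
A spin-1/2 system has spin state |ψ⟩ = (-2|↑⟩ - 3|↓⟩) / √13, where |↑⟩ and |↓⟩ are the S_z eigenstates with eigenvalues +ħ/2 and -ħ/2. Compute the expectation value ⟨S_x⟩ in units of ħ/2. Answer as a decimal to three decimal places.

⟨σ_x⟩ = 2 Re(a* b)/(|a|²+|b|²) with a = -2, b = -3.
a* b = 6, so ⟨σ_x⟩ = 12/13.
⟨S_x⟩ = (ħ/2)·⟨σ_x⟩.

0.923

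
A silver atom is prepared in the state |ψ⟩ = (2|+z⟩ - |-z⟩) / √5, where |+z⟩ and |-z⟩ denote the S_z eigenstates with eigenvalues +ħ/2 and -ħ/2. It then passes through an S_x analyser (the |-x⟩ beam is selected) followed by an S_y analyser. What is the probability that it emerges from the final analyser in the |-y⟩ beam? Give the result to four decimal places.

First analyser (S_x): P(|-x⟩) = |⟨-x|ψ⟩|² = 9/10.
After stage 1 the state is |-x⟩; P(|-y⟩) = |⟨-y|-x⟩|² = 1/2.
Joint probability = 9/10 × 1/2 = 0.4500.

0.4500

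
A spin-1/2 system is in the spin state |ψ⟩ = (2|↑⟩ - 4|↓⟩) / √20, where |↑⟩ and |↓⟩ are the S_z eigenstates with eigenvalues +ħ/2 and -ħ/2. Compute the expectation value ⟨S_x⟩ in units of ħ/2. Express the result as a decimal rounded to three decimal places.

-0.800

⟨σ_x⟩ = 2 Re(a* b)/(|a|²+|b|²) with a = 2, b = -4.
a* b = -8, so ⟨σ_x⟩ = -16/20.
⟨S_x⟩ = (ħ/2)·⟨σ_x⟩.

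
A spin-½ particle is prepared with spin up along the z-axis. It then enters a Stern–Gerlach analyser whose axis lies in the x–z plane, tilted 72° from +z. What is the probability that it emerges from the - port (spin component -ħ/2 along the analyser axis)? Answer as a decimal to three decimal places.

For spin-½, the probability of finding spin-up along an axis at angle θ to the initial spin direction is cos²(θ/2); spin-down is sin²(θ/2).
θ = 72°, so P = sin²(36°) ≈ 0.345.

0.345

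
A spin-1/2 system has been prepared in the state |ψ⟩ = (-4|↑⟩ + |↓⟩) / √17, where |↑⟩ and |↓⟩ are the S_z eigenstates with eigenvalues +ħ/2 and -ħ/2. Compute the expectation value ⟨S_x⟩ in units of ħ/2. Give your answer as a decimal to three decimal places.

-0.471

⟨σ_x⟩ = 2 Re(a* b)/(|a|²+|b|²) with a = -4, b = 1.
a* b = -4, so ⟨σ_x⟩ = -8/17.
⟨S_x⟩ = (ħ/2)·⟨σ_x⟩.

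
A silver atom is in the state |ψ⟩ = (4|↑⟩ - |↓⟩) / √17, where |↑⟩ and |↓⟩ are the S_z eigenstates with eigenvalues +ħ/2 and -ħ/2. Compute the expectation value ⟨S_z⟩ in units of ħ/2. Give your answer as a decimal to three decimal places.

⟨σ_z⟩ = |a|² - |b|² divided by |a|²+|b|², with a, b the |↑⟩, |↓⟩ amplitudes.
= (16 - 1)/17 = 15/17.
⟨S_z⟩ = (ħ/2)·⟨σ_z⟩.

0.882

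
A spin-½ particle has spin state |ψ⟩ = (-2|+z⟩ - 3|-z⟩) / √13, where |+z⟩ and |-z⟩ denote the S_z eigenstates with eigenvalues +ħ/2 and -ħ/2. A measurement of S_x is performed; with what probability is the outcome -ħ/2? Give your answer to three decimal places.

|-x⟩ = (|+z⟩ - |-z⟩)/√2, so ⟨-x|ψ⟩ = (1) / (√2·√13).
P = |1|² / 26 = 1/26.

0.038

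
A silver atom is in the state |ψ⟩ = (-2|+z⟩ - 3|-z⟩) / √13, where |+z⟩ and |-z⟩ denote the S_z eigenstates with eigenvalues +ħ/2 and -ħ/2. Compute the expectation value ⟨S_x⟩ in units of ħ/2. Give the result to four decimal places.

⟨σ_x⟩ = 2 Re(a* b)/(|a|²+|b|²) with a = -2, b = -3.
a* b = 6, so ⟨σ_x⟩ = 12/13.
⟨S_x⟩ = (ħ/2)·⟨σ_x⟩.

0.9231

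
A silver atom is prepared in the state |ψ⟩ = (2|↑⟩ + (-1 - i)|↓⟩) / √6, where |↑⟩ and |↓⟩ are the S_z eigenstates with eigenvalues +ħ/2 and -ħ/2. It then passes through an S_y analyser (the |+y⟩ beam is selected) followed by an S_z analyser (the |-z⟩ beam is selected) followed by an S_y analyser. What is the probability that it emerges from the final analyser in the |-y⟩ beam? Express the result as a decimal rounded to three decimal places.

First analyser (S_y): P(|+y⟩) = |⟨+y|ψ⟩|² = 2/12.
After stage 1 the state is |+y⟩; P(|-z⟩) = |⟨-z|+y⟩|² = 1/2.
After stage 2 the state is |-z⟩; P(|-y⟩) = |⟨-y|-z⟩|² = 1/2.
Joint probability = 2/12 × 1/2 × 1/2 = 0.042.

0.042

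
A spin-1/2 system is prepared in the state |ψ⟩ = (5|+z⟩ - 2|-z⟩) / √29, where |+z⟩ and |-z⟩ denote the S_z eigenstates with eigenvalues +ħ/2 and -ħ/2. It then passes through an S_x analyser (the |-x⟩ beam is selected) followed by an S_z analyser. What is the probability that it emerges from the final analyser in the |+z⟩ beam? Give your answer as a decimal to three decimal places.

First analyser (S_x): P(|-x⟩) = |⟨-x|ψ⟩|² = 49/58.
After stage 1 the state is |-x⟩; P(|+z⟩) = |⟨+z|-x⟩|² = 1/2.
Joint probability = 49/58 × 1/2 = 0.422.

0.422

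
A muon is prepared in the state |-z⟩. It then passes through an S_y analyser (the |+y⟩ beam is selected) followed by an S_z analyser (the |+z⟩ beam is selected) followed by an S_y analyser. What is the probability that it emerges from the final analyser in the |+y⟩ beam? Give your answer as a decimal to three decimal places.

0.125

First analyser (S_y): from |-z⟩, P(|+y⟩) = 1/2.
After stage 1 the state is |+y⟩; P(|+z⟩) = |⟨+z|+y⟩|² = 1/2.
After stage 2 the state is |+z⟩; P(|+y⟩) = |⟨+y|+z⟩|² = 1/2.
Joint probability = 1/2 × 1/2 × 1/2 = 0.125.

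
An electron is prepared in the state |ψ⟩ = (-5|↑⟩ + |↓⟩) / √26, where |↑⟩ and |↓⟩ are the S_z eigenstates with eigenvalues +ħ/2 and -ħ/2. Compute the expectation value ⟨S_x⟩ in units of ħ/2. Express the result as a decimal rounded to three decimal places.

⟨σ_x⟩ = 2 Re(a* b)/(|a|²+|b|²) with a = -5, b = 1.
a* b = -5, so ⟨σ_x⟩ = -10/26.
⟨S_x⟩ = (ħ/2)·⟨σ_x⟩.

-0.385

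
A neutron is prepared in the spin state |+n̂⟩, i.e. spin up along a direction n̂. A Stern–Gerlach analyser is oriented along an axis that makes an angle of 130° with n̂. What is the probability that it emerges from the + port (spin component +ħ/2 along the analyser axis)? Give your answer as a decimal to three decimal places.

For spin-½, the probability of finding spin-up along an axis at angle θ to the initial spin direction is cos²(θ/2); spin-down is sin²(θ/2).
θ = 130°, so P = cos²(65°) ≈ 0.179.

0.179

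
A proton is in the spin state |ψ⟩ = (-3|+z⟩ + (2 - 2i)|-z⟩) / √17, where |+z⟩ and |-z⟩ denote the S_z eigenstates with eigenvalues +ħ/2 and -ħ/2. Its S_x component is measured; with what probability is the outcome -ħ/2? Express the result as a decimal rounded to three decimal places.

0.853

|-x⟩ = (|+z⟩ - |-z⟩)/√2, so ⟨-x|ψ⟩ = (-5 + 2i) / (√2·√17).
P = |-5 + 2i|² / 34 = 29/34.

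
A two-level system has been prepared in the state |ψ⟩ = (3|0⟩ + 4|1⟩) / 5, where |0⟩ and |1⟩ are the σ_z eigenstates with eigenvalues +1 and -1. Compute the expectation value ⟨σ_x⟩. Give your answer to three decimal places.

0.960

⟨σ_x⟩ = 2 Re(a* b)/(|a|²+|b|²) with a = 3, b = 4.
a* b = 12, so ⟨σ_x⟩ = 24/25.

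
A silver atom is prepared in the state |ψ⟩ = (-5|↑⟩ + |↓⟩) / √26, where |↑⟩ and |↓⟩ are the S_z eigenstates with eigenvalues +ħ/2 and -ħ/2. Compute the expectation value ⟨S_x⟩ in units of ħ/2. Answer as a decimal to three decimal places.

⟨σ_x⟩ = 2 Re(a* b)/(|a|²+|b|²) with a = -5, b = 1.
a* b = -5, so ⟨σ_x⟩ = -10/26.
⟨S_x⟩ = (ħ/2)·⟨σ_x⟩.

-0.385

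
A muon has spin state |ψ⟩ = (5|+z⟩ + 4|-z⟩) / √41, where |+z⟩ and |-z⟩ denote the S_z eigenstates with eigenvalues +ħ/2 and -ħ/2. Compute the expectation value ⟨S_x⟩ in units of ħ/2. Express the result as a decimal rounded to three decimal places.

0.976

⟨σ_x⟩ = 2 Re(a* b)/(|a|²+|b|²) with a = 5, b = 4.
a* b = 20, so ⟨σ_x⟩ = 40/41.
⟨S_x⟩ = (ħ/2)·⟨σ_x⟩.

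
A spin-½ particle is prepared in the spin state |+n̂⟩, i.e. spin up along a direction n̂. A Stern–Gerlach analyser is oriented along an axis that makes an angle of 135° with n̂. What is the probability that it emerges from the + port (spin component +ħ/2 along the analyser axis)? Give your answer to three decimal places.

0.146

For spin-½, the probability of finding spin-up along an axis at angle θ to the initial spin direction is cos²(θ/2); spin-down is sin²(θ/2).
θ = 135°, so P = cos²(67.5°) ≈ 0.146.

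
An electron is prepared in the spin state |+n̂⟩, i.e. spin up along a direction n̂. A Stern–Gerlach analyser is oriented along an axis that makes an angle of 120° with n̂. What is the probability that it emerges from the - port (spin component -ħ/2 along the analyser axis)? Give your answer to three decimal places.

For spin-½, the probability of finding spin-up along an axis at angle θ to the initial spin direction is cos²(θ/2); spin-down is sin²(θ/2).
θ = 120°, so P = sin²(60°) ≈ 0.750.

0.750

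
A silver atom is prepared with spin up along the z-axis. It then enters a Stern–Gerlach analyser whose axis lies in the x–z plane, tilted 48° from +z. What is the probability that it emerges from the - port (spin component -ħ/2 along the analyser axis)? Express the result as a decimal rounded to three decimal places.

0.165

For spin-½, the probability of finding spin-up along an axis at angle θ to the initial spin direction is cos²(θ/2); spin-down is sin²(θ/2).
θ = 48°, so P = sin²(24°) ≈ 0.165.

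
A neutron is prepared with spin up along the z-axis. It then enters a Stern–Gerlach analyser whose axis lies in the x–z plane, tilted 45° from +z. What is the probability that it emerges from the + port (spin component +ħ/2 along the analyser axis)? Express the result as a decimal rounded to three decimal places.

For spin-½, the probability of finding spin-up along an axis at angle θ to the initial spin direction is cos²(θ/2); spin-down is sin²(θ/2).
θ = 45°, so P = cos²(22.5°) ≈ 0.854.

0.854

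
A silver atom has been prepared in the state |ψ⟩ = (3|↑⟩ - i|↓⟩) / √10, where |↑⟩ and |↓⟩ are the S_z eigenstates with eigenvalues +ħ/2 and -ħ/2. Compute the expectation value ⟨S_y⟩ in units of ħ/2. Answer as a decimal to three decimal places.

⟨σ_y⟩ = 2 Im(a* b)/(|a|²+|b|²) with a = 3, b = -i.
a* b = -3i, so ⟨σ_y⟩ = -6/10.
⟨S_y⟩ = (ħ/2)·⟨σ_y⟩.

-0.600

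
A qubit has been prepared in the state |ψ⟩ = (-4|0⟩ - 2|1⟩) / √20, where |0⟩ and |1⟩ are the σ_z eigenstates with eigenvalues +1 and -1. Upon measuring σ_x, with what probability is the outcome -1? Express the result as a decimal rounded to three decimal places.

|-x⟩ = (|0⟩ - |1⟩)/√2, so ⟨-x|ψ⟩ = (-2) / (√2·√20).
P = |-2|² / 40 = 4/40.

0.100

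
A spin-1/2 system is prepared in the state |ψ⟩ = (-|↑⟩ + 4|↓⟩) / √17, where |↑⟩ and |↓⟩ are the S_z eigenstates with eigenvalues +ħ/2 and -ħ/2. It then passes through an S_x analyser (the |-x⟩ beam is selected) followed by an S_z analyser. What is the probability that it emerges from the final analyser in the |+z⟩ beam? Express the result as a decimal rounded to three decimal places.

First analyser (S_x): P(|-x⟩) = |⟨-x|ψ⟩|² = 25/34.
After stage 1 the state is |-x⟩; P(|+z⟩) = |⟨+z|-x⟩|² = 1/2.
Joint probability = 25/34 × 1/2 = 0.368.

0.368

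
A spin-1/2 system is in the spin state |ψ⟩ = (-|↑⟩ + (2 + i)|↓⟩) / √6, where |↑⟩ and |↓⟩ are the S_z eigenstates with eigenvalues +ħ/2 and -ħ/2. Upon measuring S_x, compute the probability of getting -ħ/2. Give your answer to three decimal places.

0.833

|-x⟩ = (|↑⟩ - |↓⟩)/√2, so ⟨-x|ψ⟩ = (-3 - i) / (√2·√6).
P = |-3 - i|² / 12 = 10/12.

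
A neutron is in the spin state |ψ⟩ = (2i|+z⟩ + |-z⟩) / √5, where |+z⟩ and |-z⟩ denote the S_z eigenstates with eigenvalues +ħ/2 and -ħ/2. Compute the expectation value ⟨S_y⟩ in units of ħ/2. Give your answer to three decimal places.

-0.800

⟨σ_y⟩ = 2 Im(a* b)/(|a|²+|b|²) with a = 2i, b = 1.
a* b = -2i, so ⟨σ_y⟩ = -4/5.
⟨S_y⟩ = (ħ/2)·⟨σ_y⟩.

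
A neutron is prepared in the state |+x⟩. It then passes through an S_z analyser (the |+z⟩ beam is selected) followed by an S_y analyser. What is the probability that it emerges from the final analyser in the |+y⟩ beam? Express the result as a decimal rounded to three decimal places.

0.250

First analyser (S_z): from |+x⟩, P(|+z⟩) = 1/2.
After stage 1 the state is |+z⟩; P(|+y⟩) = |⟨+y|+z⟩|² = 1/2.
Joint probability = 1/2 × 1/2 = 0.250.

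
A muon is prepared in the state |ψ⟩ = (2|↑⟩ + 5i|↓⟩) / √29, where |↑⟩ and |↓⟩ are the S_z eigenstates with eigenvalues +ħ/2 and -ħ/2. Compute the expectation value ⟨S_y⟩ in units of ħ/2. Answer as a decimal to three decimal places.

0.690

⟨σ_y⟩ = 2 Im(a* b)/(|a|²+|b|²) with a = 2, b = 5i.
a* b = 10i, so ⟨σ_y⟩ = 20/29.
⟨S_y⟩ = (ħ/2)·⟨σ_y⟩.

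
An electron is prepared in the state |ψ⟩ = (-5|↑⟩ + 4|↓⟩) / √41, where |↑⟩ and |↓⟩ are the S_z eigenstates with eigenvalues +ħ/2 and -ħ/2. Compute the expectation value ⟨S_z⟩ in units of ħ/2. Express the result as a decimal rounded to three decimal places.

0.220

⟨σ_z⟩ = |a|² - |b|² divided by |a|²+|b|², with a, b the |↑⟩, |↓⟩ amplitudes.
= (25 - 16)/41 = 9/41.
⟨S_z⟩ = (ħ/2)·⟨σ_z⟩.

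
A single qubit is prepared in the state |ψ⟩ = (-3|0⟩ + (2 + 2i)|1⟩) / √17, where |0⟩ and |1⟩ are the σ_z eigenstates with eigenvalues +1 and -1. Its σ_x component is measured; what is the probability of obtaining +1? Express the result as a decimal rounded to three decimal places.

0.147

|+x⟩ = (|0⟩ + |1⟩)/√2, so ⟨+x|ψ⟩ = (-1 + 2i) / (√2·√17).
P = |-1 + 2i|² / 34 = 5/34.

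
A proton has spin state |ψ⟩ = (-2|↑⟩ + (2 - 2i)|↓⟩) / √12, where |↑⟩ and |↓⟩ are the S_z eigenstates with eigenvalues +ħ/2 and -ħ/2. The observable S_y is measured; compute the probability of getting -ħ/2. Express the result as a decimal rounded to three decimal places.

0.167

|-y⟩ = (|↑⟩ - i|↓⟩)/√2, so ⟨-y|ψ⟩ = (2i) / (√2·√12).
P = |2i|² / 24 = 4/24.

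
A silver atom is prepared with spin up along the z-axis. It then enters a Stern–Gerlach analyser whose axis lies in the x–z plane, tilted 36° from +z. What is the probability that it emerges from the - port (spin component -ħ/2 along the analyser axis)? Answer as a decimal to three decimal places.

For spin-½, the probability of finding spin-up along an axis at angle θ to the initial spin direction is cos²(θ/2); spin-down is sin²(θ/2).
θ = 36°, so P = sin²(18°) ≈ 0.095.

0.095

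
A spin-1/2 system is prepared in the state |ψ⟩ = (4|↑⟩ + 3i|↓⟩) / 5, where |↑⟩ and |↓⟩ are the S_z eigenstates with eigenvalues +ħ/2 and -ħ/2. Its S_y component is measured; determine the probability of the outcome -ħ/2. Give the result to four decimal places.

0.0200

|-y⟩ = (|↑⟩ - i|↓⟩)/√2, so ⟨-y|ψ⟩ = (1) / (√2·5).
P = |1|² / 50 = 1/50.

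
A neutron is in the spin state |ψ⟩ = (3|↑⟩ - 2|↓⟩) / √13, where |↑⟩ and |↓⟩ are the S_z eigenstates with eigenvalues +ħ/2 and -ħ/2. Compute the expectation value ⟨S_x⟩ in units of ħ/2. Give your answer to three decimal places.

⟨σ_x⟩ = 2 Re(a* b)/(|a|²+|b|²) with a = 3, b = -2.
a* b = -6, so ⟨σ_x⟩ = -12/13.
⟨S_x⟩ = (ħ/2)·⟨σ_x⟩.

-0.923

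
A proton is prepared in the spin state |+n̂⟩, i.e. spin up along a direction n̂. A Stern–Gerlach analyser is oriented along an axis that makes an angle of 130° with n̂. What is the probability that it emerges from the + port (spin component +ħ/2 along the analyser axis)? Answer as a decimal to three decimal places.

0.179

For spin-½, the probability of finding spin-up along an axis at angle θ to the initial spin direction is cos²(θ/2); spin-down is sin²(θ/2).
θ = 130°, so P = cos²(65°) ≈ 0.179.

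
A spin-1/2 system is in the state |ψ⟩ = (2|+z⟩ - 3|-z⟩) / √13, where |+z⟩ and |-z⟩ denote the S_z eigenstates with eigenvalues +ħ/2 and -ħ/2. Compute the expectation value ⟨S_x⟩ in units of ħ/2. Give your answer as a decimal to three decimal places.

-0.923

⟨σ_x⟩ = 2 Re(a* b)/(|a|²+|b|²) with a = 2, b = -3.
a* b = -6, so ⟨σ_x⟩ = -12/13.
⟨S_x⟩ = (ħ/2)·⟨σ_x⟩.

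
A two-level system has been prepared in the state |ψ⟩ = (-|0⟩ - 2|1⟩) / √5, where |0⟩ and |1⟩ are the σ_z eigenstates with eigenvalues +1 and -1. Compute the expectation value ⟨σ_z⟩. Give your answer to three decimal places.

-0.600

⟨σ_z⟩ = |a|² - |b|² divided by |a|²+|b|², with a, b the |0⟩, |1⟩ amplitudes.
= (1 - 4)/5 = -3/5.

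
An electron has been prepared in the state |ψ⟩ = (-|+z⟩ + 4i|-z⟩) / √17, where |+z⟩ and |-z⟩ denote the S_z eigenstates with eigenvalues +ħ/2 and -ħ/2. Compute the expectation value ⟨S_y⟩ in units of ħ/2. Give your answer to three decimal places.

⟨σ_y⟩ = 2 Im(a* b)/(|a|²+|b|²) with a = -1, b = 4i.
a* b = -4i, so ⟨σ_y⟩ = -8/17.
⟨S_y⟩ = (ħ/2)·⟨σ_y⟩.

-0.471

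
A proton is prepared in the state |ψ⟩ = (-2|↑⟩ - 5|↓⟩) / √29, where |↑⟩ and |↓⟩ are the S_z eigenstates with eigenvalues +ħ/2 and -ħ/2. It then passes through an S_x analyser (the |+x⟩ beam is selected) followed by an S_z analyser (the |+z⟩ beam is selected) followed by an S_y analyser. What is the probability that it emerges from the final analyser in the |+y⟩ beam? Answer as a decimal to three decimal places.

First analyser (S_x): P(|+x⟩) = |⟨+x|ψ⟩|² = 49/58.
After stage 1 the state is |+x⟩; P(|+z⟩) = |⟨+z|+x⟩|² = 1/2.
After stage 2 the state is |+z⟩; P(|+y⟩) = |⟨+y|+z⟩|² = 1/2.
Joint probability = 49/58 × 1/2 × 1/2 = 0.211.

0.211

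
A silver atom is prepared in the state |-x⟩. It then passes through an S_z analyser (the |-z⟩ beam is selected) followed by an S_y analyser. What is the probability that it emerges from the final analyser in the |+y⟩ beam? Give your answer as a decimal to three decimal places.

0.250

First analyser (S_z): from |-x⟩, P(|-z⟩) = 1/2.
After stage 1 the state is |-z⟩; P(|+y⟩) = |⟨+y|-z⟩|² = 1/2.
Joint probability = 1/2 × 1/2 = 0.250.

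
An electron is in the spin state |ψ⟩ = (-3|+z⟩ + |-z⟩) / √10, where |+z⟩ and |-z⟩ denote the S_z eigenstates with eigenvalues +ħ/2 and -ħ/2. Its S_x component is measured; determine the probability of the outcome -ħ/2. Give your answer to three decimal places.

|-x⟩ = (|+z⟩ - |-z⟩)/√2, so ⟨-x|ψ⟩ = (-4) / (√2·√10).
P = |-4|² / 20 = 16/20.

0.800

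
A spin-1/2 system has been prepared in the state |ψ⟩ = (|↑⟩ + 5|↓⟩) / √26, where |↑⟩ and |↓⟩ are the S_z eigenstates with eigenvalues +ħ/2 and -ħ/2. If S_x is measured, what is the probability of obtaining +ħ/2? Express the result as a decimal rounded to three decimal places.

|+x⟩ = (|↑⟩ + |↓⟩)/√2, so ⟨+x|ψ⟩ = (6) / (√2·√26).
P = |6|² / 52 = 36/52.

0.692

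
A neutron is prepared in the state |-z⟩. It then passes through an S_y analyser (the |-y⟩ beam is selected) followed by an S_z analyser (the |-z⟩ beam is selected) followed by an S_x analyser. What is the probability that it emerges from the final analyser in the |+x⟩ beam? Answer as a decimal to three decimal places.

0.125

First analyser (S_y): from |-z⟩, P(|-y⟩) = 1/2.
After stage 1 the state is |-y⟩; P(|-z⟩) = |⟨-z|-y⟩|² = 1/2.
After stage 2 the state is |-z⟩; P(|+x⟩) = |⟨+x|-z⟩|² = 1/2.
Joint probability = 1/2 × 1/2 × 1/2 = 0.125.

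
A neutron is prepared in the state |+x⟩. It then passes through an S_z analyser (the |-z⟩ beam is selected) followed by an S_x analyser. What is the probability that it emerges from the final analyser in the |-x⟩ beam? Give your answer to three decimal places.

0.250

First analyser (S_z): from |+x⟩, P(|-z⟩) = 1/2.
After stage 1 the state is |-z⟩; P(|-x⟩) = |⟨-x|-z⟩|² = 1/2.
Joint probability = 1/2 × 1/2 = 0.250.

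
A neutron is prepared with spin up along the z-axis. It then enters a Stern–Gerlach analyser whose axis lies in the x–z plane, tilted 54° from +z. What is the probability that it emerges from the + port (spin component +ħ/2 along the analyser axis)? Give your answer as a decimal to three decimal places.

For spin-½, the probability of finding spin-up along an axis at angle θ to the initial spin direction is cos²(θ/2); spin-down is sin²(θ/2).
θ = 54°, so P = cos²(27°) ≈ 0.794.

0.794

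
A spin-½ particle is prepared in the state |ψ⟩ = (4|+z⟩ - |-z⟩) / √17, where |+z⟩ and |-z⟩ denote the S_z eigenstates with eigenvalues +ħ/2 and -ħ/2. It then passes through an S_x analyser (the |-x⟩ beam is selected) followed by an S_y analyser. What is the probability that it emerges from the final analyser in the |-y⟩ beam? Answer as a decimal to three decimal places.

First analyser (S_x): P(|-x⟩) = |⟨-x|ψ⟩|² = 25/34.
After stage 1 the state is |-x⟩; P(|-y⟩) = |⟨-y|-x⟩|² = 1/2.
Joint probability = 25/34 × 1/2 = 0.368.

0.368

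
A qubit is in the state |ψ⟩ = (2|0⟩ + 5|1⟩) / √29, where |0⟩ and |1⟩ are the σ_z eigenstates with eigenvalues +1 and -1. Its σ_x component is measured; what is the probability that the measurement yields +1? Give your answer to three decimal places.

|+x⟩ = (|0⟩ + |1⟩)/√2, so ⟨+x|ψ⟩ = (7) / (√2·√29).
P = |7|² / 58 = 49/58.

0.845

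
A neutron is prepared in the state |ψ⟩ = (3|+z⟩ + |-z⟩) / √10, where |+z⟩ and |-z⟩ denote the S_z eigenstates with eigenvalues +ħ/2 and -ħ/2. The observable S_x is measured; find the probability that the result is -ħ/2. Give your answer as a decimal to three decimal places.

0.200

|-x⟩ = (|+z⟩ - |-z⟩)/√2, so ⟨-x|ψ⟩ = (2) / (√2·√10).
P = |2|² / 20 = 4/20.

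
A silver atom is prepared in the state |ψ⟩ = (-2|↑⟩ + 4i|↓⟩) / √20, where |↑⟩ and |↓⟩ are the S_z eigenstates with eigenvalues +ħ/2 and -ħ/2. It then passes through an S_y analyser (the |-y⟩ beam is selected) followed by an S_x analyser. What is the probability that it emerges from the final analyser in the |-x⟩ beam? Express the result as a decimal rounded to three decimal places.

0.450

First analyser (S_y): P(|-y⟩) = |⟨-y|ψ⟩|² = 36/40.
After stage 1 the state is |-y⟩; P(|-x⟩) = |⟨-x|-y⟩|² = 1/2.
Joint probability = 36/40 × 1/2 = 0.450.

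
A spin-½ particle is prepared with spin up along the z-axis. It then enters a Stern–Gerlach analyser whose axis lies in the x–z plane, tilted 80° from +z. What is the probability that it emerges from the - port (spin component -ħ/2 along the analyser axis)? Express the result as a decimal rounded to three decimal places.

0.413

For spin-½, the probability of finding spin-up along an axis at angle θ to the initial spin direction is cos²(θ/2); spin-down is sin²(θ/2).
θ = 80°, so P = sin²(40°) ≈ 0.413.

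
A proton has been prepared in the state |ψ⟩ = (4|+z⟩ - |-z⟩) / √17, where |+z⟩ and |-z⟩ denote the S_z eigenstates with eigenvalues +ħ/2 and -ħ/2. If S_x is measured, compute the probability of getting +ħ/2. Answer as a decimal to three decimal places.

0.265

|+x⟩ = (|+z⟩ + |-z⟩)/√2, so ⟨+x|ψ⟩ = (3) / (√2·√17).
P = |3|² / 34 = 9/34.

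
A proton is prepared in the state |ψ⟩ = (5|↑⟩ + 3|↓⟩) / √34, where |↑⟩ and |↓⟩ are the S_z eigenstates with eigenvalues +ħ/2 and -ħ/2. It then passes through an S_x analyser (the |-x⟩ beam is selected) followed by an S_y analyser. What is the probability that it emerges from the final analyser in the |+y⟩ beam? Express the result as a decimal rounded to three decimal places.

0.029

First analyser (S_x): P(|-x⟩) = |⟨-x|ψ⟩|² = 4/68.
After stage 1 the state is |-x⟩; P(|+y⟩) = |⟨+y|-x⟩|² = 1/2.
Joint probability = 4/68 × 1/2 = 0.029.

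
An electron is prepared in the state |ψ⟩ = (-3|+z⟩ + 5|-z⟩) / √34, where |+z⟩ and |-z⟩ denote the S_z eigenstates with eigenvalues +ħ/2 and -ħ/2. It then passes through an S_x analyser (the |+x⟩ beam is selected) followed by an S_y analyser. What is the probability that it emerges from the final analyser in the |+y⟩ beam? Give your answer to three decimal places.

First analyser (S_x): P(|+x⟩) = |⟨+x|ψ⟩|² = 4/68.
After stage 1 the state is |+x⟩; P(|+y⟩) = |⟨+y|+x⟩|² = 1/2.
Joint probability = 4/68 × 1/2 = 0.029.

0.029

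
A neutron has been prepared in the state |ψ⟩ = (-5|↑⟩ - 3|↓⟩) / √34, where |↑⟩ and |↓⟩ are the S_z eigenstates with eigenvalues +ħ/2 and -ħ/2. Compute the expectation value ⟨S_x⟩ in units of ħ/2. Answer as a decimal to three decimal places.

⟨σ_x⟩ = 2 Re(a* b)/(|a|²+|b|²) with a = -5, b = -3.
a* b = 15, so ⟨σ_x⟩ = 30/34.
⟨S_x⟩ = (ħ/2)·⟨σ_x⟩.

0.882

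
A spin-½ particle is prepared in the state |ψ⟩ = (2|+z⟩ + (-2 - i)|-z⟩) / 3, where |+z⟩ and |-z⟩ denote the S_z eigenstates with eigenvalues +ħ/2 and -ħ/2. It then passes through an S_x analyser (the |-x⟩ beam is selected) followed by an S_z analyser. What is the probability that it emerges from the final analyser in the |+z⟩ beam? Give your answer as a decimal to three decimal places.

First analyser (S_x): P(|-x⟩) = |⟨-x|ψ⟩|² = 17/18.
After stage 1 the state is |-x⟩; P(|+z⟩) = |⟨+z|-x⟩|² = 1/2.
Joint probability = 17/18 × 1/2 = 0.472.

0.472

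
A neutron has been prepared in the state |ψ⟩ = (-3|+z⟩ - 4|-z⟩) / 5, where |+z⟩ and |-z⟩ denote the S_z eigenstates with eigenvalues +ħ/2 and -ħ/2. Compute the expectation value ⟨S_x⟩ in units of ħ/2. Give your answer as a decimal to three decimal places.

⟨σ_x⟩ = 2 Re(a* b)/(|a|²+|b|²) with a = -3, b = -4.
a* b = 12, so ⟨σ_x⟩ = 24/25.
⟨S_x⟩ = (ħ/2)·⟨σ_x⟩.

0.960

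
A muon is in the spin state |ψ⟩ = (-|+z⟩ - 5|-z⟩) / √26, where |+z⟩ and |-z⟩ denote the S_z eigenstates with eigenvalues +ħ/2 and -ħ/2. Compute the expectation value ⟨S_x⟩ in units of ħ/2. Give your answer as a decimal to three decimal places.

0.385

⟨σ_x⟩ = 2 Re(a* b)/(|a|²+|b|²) with a = -1, b = -5.
a* b = 5, so ⟨σ_x⟩ = 10/26.
⟨S_x⟩ = (ħ/2)·⟨σ_x⟩.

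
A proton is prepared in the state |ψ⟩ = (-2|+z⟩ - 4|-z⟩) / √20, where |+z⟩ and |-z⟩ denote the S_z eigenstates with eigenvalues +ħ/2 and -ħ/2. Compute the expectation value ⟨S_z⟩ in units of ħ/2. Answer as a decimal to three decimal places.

-0.600

⟨σ_z⟩ = |a|² - |b|² divided by |a|²+|b|², with a, b the |+z⟩, |-z⟩ amplitudes.
= (4 - 16)/20 = -12/20.
⟨S_z⟩ = (ħ/2)·⟨σ_z⟩.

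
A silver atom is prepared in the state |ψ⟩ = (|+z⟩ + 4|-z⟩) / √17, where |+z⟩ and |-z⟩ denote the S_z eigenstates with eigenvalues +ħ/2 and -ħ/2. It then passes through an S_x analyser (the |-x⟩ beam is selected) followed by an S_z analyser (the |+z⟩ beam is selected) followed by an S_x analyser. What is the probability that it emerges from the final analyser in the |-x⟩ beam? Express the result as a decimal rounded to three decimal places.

0.066

First analyser (S_x): P(|-x⟩) = |⟨-x|ψ⟩|² = 9/34.
After stage 1 the state is |-x⟩; P(|+z⟩) = |⟨+z|-x⟩|² = 1/2.
After stage 2 the state is |+z⟩; P(|-x⟩) = |⟨-x|+z⟩|² = 1/2.
Joint probability = 9/34 × 1/2 × 1/2 = 0.066.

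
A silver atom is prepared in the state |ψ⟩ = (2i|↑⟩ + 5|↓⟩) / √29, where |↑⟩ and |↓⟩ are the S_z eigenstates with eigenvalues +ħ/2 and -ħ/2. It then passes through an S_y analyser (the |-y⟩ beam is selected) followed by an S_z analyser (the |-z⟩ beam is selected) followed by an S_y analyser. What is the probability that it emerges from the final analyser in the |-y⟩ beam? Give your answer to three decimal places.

First analyser (S_y): P(|-y⟩) = |⟨-y|ψ⟩|² = 49/58.
After stage 1 the state is |-y⟩; P(|-z⟩) = |⟨-z|-y⟩|² = 1/2.
After stage 2 the state is |-z⟩; P(|-y⟩) = |⟨-y|-z⟩|² = 1/2.
Joint probability = 49/58 × 1/2 × 1/2 = 0.211.

0.211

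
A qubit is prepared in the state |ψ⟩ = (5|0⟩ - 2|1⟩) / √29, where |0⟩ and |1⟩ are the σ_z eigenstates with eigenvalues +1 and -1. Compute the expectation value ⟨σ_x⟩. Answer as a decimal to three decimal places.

⟨σ_x⟩ = 2 Re(a* b)/(|a|²+|b|²) with a = 5, b = -2.
a* b = -10, so ⟨σ_x⟩ = -20/29.

-0.690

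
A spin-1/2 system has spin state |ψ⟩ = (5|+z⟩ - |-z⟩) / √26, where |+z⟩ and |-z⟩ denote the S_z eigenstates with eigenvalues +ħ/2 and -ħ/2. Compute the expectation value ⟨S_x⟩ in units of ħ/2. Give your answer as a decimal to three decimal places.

⟨σ_x⟩ = 2 Re(a* b)/(|a|²+|b|²) with a = 5, b = -1.
a* b = -5, so ⟨σ_x⟩ = -10/26.
⟨S_x⟩ = (ħ/2)·⟨σ_x⟩.

-0.385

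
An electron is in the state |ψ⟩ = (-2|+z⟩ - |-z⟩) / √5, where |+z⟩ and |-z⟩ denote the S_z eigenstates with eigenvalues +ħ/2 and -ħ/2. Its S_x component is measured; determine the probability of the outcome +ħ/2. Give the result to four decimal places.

|+x⟩ = (|+z⟩ + |-z⟩)/√2, so ⟨+x|ψ⟩ = (-3) / (√2·√5).
P = |-3|² / 10 = 9/10.

0.9000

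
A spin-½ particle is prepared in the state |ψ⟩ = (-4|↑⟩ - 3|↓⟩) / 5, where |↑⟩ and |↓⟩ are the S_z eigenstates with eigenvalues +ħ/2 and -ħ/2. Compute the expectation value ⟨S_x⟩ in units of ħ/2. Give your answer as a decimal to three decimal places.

⟨σ_x⟩ = 2 Re(a* b)/(|a|²+|b|²) with a = -4, b = -3.
a* b = 12, so ⟨σ_x⟩ = 24/25.
⟨S_x⟩ = (ħ/2)·⟨σ_x⟩.

0.960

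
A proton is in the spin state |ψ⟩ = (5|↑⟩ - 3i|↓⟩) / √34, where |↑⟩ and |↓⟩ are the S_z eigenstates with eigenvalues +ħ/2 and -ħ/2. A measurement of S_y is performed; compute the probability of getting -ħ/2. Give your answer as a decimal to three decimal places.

0.941

|-y⟩ = (|↑⟩ - i|↓⟩)/√2, so ⟨-y|ψ⟩ = (8) / (√2·√34).
P = |8|² / 68 = 64/68.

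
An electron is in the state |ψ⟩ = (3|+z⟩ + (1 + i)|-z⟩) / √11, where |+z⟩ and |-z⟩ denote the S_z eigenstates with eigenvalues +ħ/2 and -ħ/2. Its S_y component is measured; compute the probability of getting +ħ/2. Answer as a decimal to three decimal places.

|+y⟩ = (|+z⟩ + i|-z⟩)/√2, so ⟨+y|ψ⟩ = (4 - i) / (√2·√11).
P = |4 - i|² / 22 = 17/22.

0.773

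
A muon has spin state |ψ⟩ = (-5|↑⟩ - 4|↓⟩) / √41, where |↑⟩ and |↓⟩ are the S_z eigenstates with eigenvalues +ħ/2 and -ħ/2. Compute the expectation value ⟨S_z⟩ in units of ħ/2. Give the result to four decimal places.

⟨σ_z⟩ = |a|² - |b|² divided by |a|²+|b|², with a, b the |↑⟩, |↓⟩ amplitudes.
= (25 - 16)/41 = 9/41.
⟨S_z⟩ = (ħ/2)·⟨σ_z⟩.

0.2195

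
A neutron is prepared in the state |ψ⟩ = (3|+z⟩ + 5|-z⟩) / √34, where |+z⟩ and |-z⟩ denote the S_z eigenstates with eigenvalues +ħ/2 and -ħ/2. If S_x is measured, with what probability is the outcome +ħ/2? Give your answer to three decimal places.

0.941

|+x⟩ = (|+z⟩ + |-z⟩)/√2, so ⟨+x|ψ⟩ = (8) / (√2·√34).
P = |8|² / 68 = 64/68.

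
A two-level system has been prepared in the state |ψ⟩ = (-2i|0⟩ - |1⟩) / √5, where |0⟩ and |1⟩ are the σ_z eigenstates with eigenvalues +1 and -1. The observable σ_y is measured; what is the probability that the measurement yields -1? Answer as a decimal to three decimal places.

0.900

|-y⟩ = (|0⟩ - i|1⟩)/√2, so ⟨-y|ψ⟩ = (-3i) / (√2·√5).
P = |-3i|² / 10 = 9/10.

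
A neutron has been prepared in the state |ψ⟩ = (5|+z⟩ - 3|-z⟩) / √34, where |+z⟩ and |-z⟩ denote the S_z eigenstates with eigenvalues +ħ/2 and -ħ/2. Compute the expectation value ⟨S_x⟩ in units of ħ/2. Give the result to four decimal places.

-0.8824

⟨σ_x⟩ = 2 Re(a* b)/(|a|²+|b|²) with a = 5, b = -3.
a* b = -15, so ⟨σ_x⟩ = -30/34.
⟨S_x⟩ = (ħ/2)·⟨σ_x⟩.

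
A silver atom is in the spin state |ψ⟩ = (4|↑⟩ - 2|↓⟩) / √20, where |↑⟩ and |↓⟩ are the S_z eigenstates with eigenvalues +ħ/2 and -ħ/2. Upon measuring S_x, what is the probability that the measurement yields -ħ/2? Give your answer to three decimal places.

0.900

|-x⟩ = (|↑⟩ - |↓⟩)/√2, so ⟨-x|ψ⟩ = (6) / (√2·√20).
P = |6|² / 40 = 36/40.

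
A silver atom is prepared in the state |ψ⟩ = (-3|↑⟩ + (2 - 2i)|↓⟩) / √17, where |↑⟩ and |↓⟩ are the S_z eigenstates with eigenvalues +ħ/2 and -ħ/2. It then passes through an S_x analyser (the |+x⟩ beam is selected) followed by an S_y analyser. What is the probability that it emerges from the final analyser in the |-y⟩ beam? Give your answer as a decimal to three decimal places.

First analyser (S_x): P(|+x⟩) = |⟨+x|ψ⟩|² = 5/34.
After stage 1 the state is |+x⟩; P(|-y⟩) = |⟨-y|+x⟩|² = 1/2.
Joint probability = 5/34 × 1/2 = 0.074.

0.074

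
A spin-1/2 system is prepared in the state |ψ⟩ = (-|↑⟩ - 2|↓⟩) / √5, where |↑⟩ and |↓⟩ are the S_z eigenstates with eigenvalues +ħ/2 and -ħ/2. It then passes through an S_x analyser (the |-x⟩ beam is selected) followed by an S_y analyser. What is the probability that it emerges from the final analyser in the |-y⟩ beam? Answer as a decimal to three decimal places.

First analyser (S_x): P(|-x⟩) = |⟨-x|ψ⟩|² = 1/10.
After stage 1 the state is |-x⟩; P(|-y⟩) = |⟨-y|-x⟩|² = 1/2.
Joint probability = 1/10 × 1/2 = 0.050.

0.050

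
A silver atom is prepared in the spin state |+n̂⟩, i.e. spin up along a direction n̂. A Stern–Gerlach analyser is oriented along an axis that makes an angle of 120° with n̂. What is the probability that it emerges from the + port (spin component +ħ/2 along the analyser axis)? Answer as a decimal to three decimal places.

For spin-½, the probability of finding spin-up along an axis at angle θ to the initial spin direction is cos²(θ/2); spin-down is sin²(θ/2).
θ = 120°, so P = cos²(60°) ≈ 0.250.

0.250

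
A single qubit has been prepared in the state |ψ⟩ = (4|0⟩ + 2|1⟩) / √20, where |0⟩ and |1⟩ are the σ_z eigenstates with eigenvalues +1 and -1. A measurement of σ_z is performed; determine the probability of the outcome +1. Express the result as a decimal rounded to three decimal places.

0.800

The +1 outcome corresponds to |0⟩. Its amplitude in |ψ⟩ is 4/√20.
P = |4|² / 20 = 16/20.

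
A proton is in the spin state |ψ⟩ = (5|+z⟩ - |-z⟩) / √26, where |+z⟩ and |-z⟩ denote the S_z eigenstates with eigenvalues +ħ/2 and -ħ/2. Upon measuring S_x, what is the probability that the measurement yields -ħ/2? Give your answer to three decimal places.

0.692

|-x⟩ = (|+z⟩ - |-z⟩)/√2, so ⟨-x|ψ⟩ = (6) / (√2·√26).
P = |6|² / 52 = 36/52.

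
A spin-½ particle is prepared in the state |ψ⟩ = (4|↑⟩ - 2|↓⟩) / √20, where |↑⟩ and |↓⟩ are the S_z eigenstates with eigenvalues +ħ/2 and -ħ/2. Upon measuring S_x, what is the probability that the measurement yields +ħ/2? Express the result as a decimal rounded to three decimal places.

0.100

|+x⟩ = (|↑⟩ + |↓⟩)/√2, so ⟨+x|ψ⟩ = (2) / (√2·√20).
P = |2|² / 40 = 4/40.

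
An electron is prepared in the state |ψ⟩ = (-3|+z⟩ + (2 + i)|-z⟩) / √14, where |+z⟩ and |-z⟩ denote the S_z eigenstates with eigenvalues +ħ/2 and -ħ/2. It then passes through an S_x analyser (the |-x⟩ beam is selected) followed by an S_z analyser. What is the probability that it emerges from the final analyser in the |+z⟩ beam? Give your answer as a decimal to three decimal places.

First analyser (S_x): P(|-x⟩) = |⟨-x|ψ⟩|² = 26/28.
After stage 1 the state is |-x⟩; P(|+z⟩) = |⟨+z|-x⟩|² = 1/2.
Joint probability = 26/28 × 1/2 = 0.464.

0.464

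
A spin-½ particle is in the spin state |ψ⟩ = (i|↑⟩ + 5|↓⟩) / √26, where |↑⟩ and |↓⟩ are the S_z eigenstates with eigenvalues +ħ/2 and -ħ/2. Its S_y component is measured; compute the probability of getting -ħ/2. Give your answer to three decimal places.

|-y⟩ = (|↑⟩ - i|↓⟩)/√2, so ⟨-y|ψ⟩ = (6i) / (√2·√26).
P = |6i|² / 52 = 36/52.

0.692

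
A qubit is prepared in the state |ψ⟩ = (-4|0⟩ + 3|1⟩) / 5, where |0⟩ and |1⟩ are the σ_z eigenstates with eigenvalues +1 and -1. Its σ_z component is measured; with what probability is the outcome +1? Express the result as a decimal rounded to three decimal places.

0.640

The +1 outcome corresponds to |0⟩. Its amplitude in |ψ⟩ is -4/5.
P = |-4|² / 25 = 16/25.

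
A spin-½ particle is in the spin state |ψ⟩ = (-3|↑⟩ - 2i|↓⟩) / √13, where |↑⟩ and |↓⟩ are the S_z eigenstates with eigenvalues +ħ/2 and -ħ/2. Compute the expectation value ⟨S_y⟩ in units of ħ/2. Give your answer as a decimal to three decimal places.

0.923

⟨σ_y⟩ = 2 Im(a* b)/(|a|²+|b|²) with a = -3, b = -2i.
a* b = 6i, so ⟨σ_y⟩ = 12/13.
⟨S_y⟩ = (ħ/2)·⟨σ_y⟩.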